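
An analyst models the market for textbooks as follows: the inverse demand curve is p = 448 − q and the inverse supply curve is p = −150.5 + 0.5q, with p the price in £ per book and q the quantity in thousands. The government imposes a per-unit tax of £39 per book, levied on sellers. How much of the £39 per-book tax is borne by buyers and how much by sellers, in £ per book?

Rewrite in direct form: qd = 448 − p and qs = 2p + 301.
Before the tax: set 448 − p = 2p + 301 → p* = £49, q* = 399.
With the tax collected from sellers, supply shifts: qs = 2(p − 39) + 301.
New equilibrium: buyers pay £75, sellers receive £36, q = 373. (Wedge: pb − ps = 39.)
Burden on buyers: £26; on sellers: £13. (They sum to £39.)
The less price-elastic side of the market bears the larger share of a per-unit tax.

Buyers bear £26 per book; sellers bear £13 per book.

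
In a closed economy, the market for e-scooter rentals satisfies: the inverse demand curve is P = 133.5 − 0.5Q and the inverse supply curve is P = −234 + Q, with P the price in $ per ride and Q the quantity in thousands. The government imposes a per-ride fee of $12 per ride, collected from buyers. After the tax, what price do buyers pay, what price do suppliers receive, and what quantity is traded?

Rewrite in direct form: Qd = 267 − 2P and Qs = P + 234.
Before the tax: set 267 − 2P = P + 234 → P* = $11, Q* = 245.
With the tax collected from buyers, demand (in seller-price terms) shifts: Qd = 267 − 2(P + 12).
New equilibrium: buyers pay $15, suppliers receive $3, Q = 237. (Wedge: Pb − Ps = 12.)

Buyers pay $15; suppliers receive $3; quantity = 237.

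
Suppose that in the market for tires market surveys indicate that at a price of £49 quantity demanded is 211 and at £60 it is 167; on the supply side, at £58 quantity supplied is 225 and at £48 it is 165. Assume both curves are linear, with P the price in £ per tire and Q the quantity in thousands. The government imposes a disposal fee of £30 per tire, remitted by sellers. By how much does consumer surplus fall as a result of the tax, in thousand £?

Demand slope: (167 − 211)/(60 − 49) = -4, so Qd = 407 − 4P.
Supply slope: (165 − 225)/(48 − 58) = 6, so Qs = 6P − 123.
Before the tax: set 407 − 4P = 6P − 123 → P* = £53, Q* = 195.
With the tax collected from sellers, supply shifts: Qs = 6(P − 30) − 123.
New equilibrium: consumers pay £71, sellers receive £41, Q = 123. (Wedge: Pb − Ps = 30.)
ΔCS is the trapezoid between Q = 123 and Q = 195 of height £18: ½ · (195 + 123) · 18 = £2862.

Consumer surplus falls by £2862 thousand.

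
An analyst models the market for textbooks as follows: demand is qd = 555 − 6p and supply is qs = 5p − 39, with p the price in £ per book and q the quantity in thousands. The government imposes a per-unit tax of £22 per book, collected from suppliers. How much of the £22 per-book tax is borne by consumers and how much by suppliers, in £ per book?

Consumers bear £10 per book; suppliers bear £12 per book.

Before the tax: set 555 − 6p = 5p − 39 → p* = £54, q* = 231.
With the tax collected from suppliers, supply shifts: qs = 5(p − 22) − 39.
Solving gives q = 171 with consumers paying £64 and suppliers receiving £42 (the £22 wedge).
Burden on consumers: £10; on suppliers: £12. (They sum to £22.)
The less price-elastic side of the market bears the larger share of a per-unit tax.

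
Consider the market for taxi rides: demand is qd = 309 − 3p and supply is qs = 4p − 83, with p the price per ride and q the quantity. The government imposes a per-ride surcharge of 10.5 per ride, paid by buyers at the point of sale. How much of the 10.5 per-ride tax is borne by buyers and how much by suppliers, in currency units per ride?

Buyers bear 6 per ride; suppliers bear 4.5 per ride.

Before the tax: set 309 − 3p = 4p − 83 → p* = 56, q* = 141.
With the tax collected from buyers, demand (in seller-price terms) shifts: qd = 309 − 3(p + 10.5).
Solving gives q = 123 with buyers paying 62 and suppliers receiving 51.5 (the 10.5 wedge).
Burden on buyers: 6; on suppliers: 4.5. (They sum to 10.5.)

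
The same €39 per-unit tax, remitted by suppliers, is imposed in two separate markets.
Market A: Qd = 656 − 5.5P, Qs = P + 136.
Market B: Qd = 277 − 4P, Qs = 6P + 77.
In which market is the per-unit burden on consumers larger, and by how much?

Market A: pre-tax P* = €80, Q* = 216; post-tax Q = 183; per-unit burden on consumers = €6.
Market B: pre-tax P* = €20, Q* = 197; post-tax Q = 103.4; per-unit burden on consumers = €23.4.
Difference: €6 vs €23.4 → market B is larger by €17.4.

Market B, by €17.4.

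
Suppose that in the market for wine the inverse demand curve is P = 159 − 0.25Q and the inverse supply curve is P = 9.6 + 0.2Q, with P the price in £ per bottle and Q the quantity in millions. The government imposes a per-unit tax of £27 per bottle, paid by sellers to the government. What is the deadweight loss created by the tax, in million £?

Inverting to Q(P) form: Qd = 636 − 4P; Qs = 5P − 48.
Without the tax, 636 − 4P = 5P − 48 gives 9P = 684, so P* = £76 and Q* = 332.
With the tax collected from sellers, supply shifts: Qs = 5(P − 27) − 48.
Solving gives Q = 272 with buyers paying £91 and sellers receiving £64 (the £27 wedge).
Quantity falls by |ΔQ| = |332 − 272| = 60.
DWL = ½ · t · |ΔQ| = ½ · 27 · 60 = £810.

Deadweight loss = £810 million.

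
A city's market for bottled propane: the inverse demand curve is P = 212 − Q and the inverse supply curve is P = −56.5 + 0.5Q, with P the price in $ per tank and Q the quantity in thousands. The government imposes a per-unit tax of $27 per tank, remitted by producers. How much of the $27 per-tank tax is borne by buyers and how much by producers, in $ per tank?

Buyers bear $18 per tank; producers bear $9 per tank.

Inverting to Q(P) form: Qd = 212 − P; Qs = 2P + 113.
Before the tax: set 212 − P = 2P + 113 → P* = $33, Q* = 179.
With the tax collected from producers, supply shifts: Qs = 2(P − 27) + 113.
Solving gives Q = 161 with buyers paying $51 and producers receiving $24 (the $27 wedge).
Burden on buyers: $18; on producers: $9. (They sum to $27.)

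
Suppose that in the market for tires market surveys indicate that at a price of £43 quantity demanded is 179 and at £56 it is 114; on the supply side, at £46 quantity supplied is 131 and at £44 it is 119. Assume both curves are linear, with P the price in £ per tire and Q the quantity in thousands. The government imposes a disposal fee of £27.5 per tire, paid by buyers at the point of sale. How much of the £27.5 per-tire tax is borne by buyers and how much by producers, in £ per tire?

Demand slope: (114 − 179)/(56 − 43) = -5, so Qd = 394 − 5P.
Supply slope: (119 − 131)/(44 − 46) = 6, so Qs = 6P − 145.
Before the tax: set 394 − 5P = 6P − 145 → P* = £49, Q* = 149.
With the tax collected from buyers, demand (in seller-price terms) shifts: Qd = 394 − 5(P + 27.5).
Solving gives Q = 74 with buyers paying £64 and producers receiving £36.5 (the £27.5 wedge).
Burden on buyers: £15; on producers: £12.5. (They sum to £27.5.)
The less price-elastic side of the market bears the larger share of a per-unit tax.

Buyers bear £15 per tire; producers bear £12.5 per tire.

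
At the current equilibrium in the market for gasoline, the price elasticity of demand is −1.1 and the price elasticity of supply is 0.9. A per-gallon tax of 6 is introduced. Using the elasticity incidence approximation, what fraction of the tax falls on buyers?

Buyers' share ≈ 0.45.

Incidence ratio: buyers' share ≈ εs / (εs + |εd|) = 0.9 / (0.9 + 1.1) = 0.45.
Supply is the less elastic side, so buyers bear the smaller share.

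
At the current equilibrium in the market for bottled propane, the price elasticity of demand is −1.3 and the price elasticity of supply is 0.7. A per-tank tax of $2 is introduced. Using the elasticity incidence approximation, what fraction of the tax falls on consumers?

Incidence ratio: consumers' share ≈ εs / (εs + |εd|) = 0.7 / (0.7 + 1.3) = 0.35.
Supply is the less elastic side, so consumers bear the smaller share.

Consumers' share ≈ 0.35.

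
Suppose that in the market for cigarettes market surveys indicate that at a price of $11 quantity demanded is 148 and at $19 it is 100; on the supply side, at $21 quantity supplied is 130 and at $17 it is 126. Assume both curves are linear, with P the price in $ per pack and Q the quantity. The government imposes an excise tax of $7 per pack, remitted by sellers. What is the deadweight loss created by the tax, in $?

Demand slope: (100 − 148)/(19 − 11) = -6, so Qd = 214 − 6P.
Supply slope: (126 − 130)/(17 − 21) = 1, so Qs = P + 109.
Without the tax, 214 − 6P = P + 109 gives 7P = 105, so P* = $15 and Q* = 124.
With the tax collected from sellers, supply shifts: Qs = (P − 7) + 109.
New equilibrium: buyers pay $16, sellers receive $9, Q = 118. (Wedge: Pb − Ps = 7.)
Quantity falls by |ΔQ| = |124 − 118| = 6.
DWL = ½ · t · |ΔQ| = ½ · 7 · 6 = $21.

Deadweight loss = $21.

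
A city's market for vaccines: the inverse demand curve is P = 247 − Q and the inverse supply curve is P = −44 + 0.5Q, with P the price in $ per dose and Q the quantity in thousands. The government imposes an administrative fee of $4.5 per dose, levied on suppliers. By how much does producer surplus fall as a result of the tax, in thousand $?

Producer surplus falls by $288.75 thousand.

Rewrite in direct form: Qd = 247 − P and Qs = 2P + 88.
Without the tax, 247 − P = 2P + 88 gives 3P = 159, so P* = $53 and Q* = 194.
With the tax collected from suppliers, supply shifts: Qs = 2(P − 4.5) + 88.
New equilibrium: consumers pay $56, suppliers receive $51.5, Q = 191. (Wedge: Pb − Ps = 4.5.)
ΔPS is the trapezoid between Q = 191 and Q = 194 of height $1.5: ½ · (194 + 191) · 1.5 = $288.75.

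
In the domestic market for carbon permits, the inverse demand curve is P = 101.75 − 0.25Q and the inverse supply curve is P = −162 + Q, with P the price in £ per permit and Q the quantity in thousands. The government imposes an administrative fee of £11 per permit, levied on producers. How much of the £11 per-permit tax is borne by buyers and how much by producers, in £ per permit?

Buyers bear £2.2 per permit; producers bear £8.8 per permit.

Rewrite in direct form: Qd = 407 − 4P and Qs = P + 162.
Without the tax, 407 − 4P = P + 162 gives 5P = 245, so P* = £49 and Q* = 211.
With the tax collected from producers, supply shifts: Qs = (P − 11) + 162.
New equilibrium: buyers pay £51.2, producers receive £40.2, Q = 202.2. (Wedge: Pb − Ps = 11.)
Burden on buyers: £2.2; on producers: £8.8. (They sum to £11.)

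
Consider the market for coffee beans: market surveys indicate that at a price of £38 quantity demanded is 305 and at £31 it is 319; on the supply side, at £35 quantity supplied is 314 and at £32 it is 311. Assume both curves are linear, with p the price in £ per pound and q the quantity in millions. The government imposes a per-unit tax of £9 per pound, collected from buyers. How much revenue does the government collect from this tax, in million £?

Tax revenue = £2763 million.

Demand slope: (319 − 305)/(31 − 38) = -2, so qd = 381 − 2p.
Supply slope: (311 − 314)/(32 − 35) = 1, so qs = p + 279.
Before the tax: set 381 − 2p = p + 279 → p* = £34, q* = 313.
With the tax collected from buyers, demand (in seller-price terms) shifts: qd = 381 − 2(p + 9).
Solving gives q = 307 with buyers paying £37 and suppliers receiving £28 (the £9 wedge).
Revenue = t · Q = 9 · 307 = £2763.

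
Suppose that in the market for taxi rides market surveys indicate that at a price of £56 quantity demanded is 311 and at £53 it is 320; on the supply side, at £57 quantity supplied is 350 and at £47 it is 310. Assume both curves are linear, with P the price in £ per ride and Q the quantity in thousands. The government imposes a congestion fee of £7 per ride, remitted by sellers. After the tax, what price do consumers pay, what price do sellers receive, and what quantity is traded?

Demand slope: (320 − 311)/(53 − 56) = -3, so Qd = 479 − 3P.
Supply slope: (310 − 350)/(47 − 57) = 4, so Qs = 4P + 122.
Without the tax, 479 − 3P = 4P + 122 gives 7P = 357, so P* = £51 and Q* = 326.
With the tax collected from sellers, supply shifts: Qs = 4(P − 7) + 122.
New equilibrium: consumers pay £55, sellers receive £48, Q = 314. (Wedge: Pb − Ps = 7.)
The less price-elastic side of the market bears the larger share of a per-unit tax.

Consumers pay £55; sellers receive £48; quantity = 314.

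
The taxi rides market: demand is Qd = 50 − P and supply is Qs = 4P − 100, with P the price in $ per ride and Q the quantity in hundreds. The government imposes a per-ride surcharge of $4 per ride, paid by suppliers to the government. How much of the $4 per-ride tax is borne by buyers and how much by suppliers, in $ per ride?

Before the tax: set 50 − P = 4P − 100 → P* = $30, Q* = 20.
With the tax collected from suppliers, supply shifts: Qs = 4(P − 4) − 100.
Solving gives Q = 16.8 with buyers paying $33.2 and suppliers receiving $29.2 (the $4 wedge).
Burden on buyers: $3.2; on suppliers: $0.8. (They sum to $4.)

Buyers bear $3.2 per ride; suppliers bear $0.8 per ride.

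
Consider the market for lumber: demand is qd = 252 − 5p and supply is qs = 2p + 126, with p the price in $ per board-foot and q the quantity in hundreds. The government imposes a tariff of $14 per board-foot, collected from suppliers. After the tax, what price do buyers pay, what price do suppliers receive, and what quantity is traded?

Without the tax, 252 − 5p = 2p + 126 gives 7p = 126, so p* = $18 and q* = 162.
With the tax collected from suppliers, supply shifts: qs = 2(p − 14) + 126.
New equilibrium: buyers pay $22, suppliers receive $8, q = 142. (Wedge: pb − ps = 14.)
The less price-elastic side of the market bears the larger share of a per-unit tax.

Buyers pay $22; suppliers receive $8; quantity = 142.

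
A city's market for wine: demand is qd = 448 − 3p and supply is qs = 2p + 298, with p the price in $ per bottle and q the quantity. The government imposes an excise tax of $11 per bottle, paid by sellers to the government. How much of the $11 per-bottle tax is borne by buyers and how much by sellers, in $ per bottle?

Buyers bear $4.4 per bottle; sellers bear $6.6 per bottle.

Before the tax: set 448 − 3p = 2p + 298 → p* = $30, q* = 358.
With the tax collected from sellers, supply shifts: qs = 2(p − 11) + 298.
New equilibrium: buyers pay $34.4, sellers receive $23.4, q = 344.8. (Wedge: pb − ps = 11.)
Burden on buyers: $4.4; on sellers: $6.6. (They sum to $11.)
The less price-elastic side of the market bears the larger share of a per-unit tax.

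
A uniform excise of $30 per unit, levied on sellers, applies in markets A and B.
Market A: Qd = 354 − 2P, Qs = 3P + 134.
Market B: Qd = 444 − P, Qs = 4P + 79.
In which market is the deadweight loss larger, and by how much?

Market A, by $180.

Market A: pre-tax P* = $44, Q* = 266; post-tax Q = 230; deadweight loss = $540.
Market B: pre-tax P* = $73, Q* = 371; post-tax Q = 347; deadweight loss = $360.
Difference: $540 vs $360 → market A is larger by $180.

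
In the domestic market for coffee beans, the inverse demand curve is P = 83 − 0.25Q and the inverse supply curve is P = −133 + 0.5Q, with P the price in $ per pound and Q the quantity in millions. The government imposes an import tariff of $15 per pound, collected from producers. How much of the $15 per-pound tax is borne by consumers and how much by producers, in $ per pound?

Rewrite in direct form: Qd = 332 − 4P and Qs = 2P + 266.
Without the tax, 332 − 4P = 2P + 266 gives 6P = 66, so P* = $11 and Q* = 288.
With the tax collected from producers, supply shifts: Qs = 2(P − 15) + 266.
New equilibrium: consumers pay $16, producers receive $1, Q = 268. (Wedge: Pb − Ps = 15.)
Burden on consumers: $5; on producers: $10. (They sum to $15.)
The less price-elastic side of the market bears the larger share of a per-unit tax.

Consumers bear $5 per pound; producers bear $10 per pound.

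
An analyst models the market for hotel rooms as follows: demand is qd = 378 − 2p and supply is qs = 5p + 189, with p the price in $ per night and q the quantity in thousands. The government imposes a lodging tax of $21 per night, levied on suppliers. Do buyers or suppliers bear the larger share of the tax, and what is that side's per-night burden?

Buyers bear the larger share: $15 per night.

Before the tax: set 378 − 2p = 5p + 189 → p* = $27, q* = 324.
With the tax collected from suppliers, supply shifts: qs = 5(p − 21) + 189.
Solving gives q = 294 with buyers paying $42 and suppliers receiving $21 (the $21 wedge).
Per-night burden: buyers $15, suppliers $6.
Buyers take the larger share because demand is less price-elastic here (demand slope 2 vs supply slope 5).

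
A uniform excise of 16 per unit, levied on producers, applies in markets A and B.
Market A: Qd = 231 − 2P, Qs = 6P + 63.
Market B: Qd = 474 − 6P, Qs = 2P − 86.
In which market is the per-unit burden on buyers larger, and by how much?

Market A, by 8.

Market A: pre-tax P* = 21, Q* = 189; post-tax Q = 165; per-unit burden on buyers = 12.
Market B: pre-tax P* = 70, Q* = 54; post-tax Q = 30; per-unit burden on buyers = 4.
Difference: 12 vs 4 → market A is larger by 8.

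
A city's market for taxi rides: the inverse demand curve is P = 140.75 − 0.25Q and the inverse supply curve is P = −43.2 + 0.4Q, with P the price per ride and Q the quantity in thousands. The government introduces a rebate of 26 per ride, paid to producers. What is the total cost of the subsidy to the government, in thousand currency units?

Government outlay = 8398 thousand.

Inverting to Q(P) form: Qd = 563 − 4P; Qs = 2.5P + 108.
Before the subsidy: set 563 − 4P = 2.5P + 108 → P* = 70, Q* = 283.
With a per-unit subsidy paid to producers, each receives P + 26 per unit sold, so supply becomes Qs = 2.5(P + 26) + 108.
New equilibrium: consumers pay 60, producers receive 86, Q = 323. (Wedge: Pb − Ps = −26.)
Outlay = t · Q = 26 · 323 = 8398.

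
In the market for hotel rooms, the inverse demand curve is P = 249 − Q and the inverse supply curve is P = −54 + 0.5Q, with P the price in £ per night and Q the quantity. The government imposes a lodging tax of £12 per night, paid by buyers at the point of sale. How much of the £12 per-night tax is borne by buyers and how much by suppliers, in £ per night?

Inverting to Q(P) form: Qd = 249 − P; Qs = 2P + 108.
Without the tax, 249 − P = 2P + 108 gives 3P = 141, so P* = £47 and Q* = 202.
With the tax collected from buyers, demand (in seller-price terms) shifts: Qd = 249 − (P + 12).
New equilibrium: buyers pay £55, suppliers receive £43, Q = 194. (Wedge: Pb − Ps = 12.)
Burden on buyers: £8; on suppliers: £4. (They sum to £12.)

Buyers bear £8 per night; suppliers bear £4 per night.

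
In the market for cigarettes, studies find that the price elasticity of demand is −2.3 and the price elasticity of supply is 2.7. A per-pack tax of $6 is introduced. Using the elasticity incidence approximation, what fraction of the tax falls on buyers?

Incidence ratio: buyers' share ≈ εs / (εs + |εd|) = 2.7 / (2.7 + 2.3) = 0.54.
Supply is the more elastic side, so buyers bear the larger share.

Buyers' share ≈ 0.54.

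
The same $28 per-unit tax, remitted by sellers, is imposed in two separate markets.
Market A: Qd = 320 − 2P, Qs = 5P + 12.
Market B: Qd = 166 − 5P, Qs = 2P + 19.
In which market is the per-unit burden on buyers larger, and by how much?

Market A, by $12.

Market A: pre-tax P* = $44, Q* = 232; post-tax Q = 192; per-unit burden on buyers = $20.
Market B: pre-tax P* = $21, Q* = 61; post-tax Q = 21; per-unit burden on buyers = $8.
Difference: $20 vs $8 → market A is larger by $12.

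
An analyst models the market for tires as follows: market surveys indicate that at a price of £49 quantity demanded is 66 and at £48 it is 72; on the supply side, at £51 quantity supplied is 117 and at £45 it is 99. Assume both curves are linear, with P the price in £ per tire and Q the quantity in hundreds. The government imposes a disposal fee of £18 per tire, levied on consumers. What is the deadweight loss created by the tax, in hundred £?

Demand slope: (72 − 66)/(48 − 49) = -6, so Qd = 360 − 6P.
Supply slope: (99 − 117)/(45 − 51) = 3, so Qs = 3P − 36.
Without the tax, 360 − 6P = 3P − 36 gives 9P = 396, so P* = £44 and Q* = 96.
With the tax collected from consumers, demand (in seller-price terms) shifts: Qd = 360 − 6(P + 18).
Solving gives Q = 60 with consumers paying £50 and suppliers receiving £32 (the £18 wedge).
Quantity falls by |ΔQ| = |96 − 60| = 36.
DWL = ½ · t · |ΔQ| = ½ · 18 · 36 = £324.

Deadweight loss = £324 hundred.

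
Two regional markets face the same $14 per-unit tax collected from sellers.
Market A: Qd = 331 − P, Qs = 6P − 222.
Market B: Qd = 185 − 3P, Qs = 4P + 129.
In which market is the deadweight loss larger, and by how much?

Market A: pre-tax P* = $79, Q* = 252; post-tax Q = 240; deadweight loss = $84.
Market B: pre-tax P* = $8, Q* = 161; post-tax Q = 137; deadweight loss = $168.
Difference: $84 vs $168 → market B is larger by $84.

Market B, by $84.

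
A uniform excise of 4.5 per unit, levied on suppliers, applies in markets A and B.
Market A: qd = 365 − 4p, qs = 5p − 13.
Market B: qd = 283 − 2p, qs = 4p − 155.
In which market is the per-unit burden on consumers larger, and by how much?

Market B, by 0.5.

Market A: pre-tax p* = 42, q* = 197; post-tax q = 187; per-unit burden on consumers = 2.5.
Market B: pre-tax p* = 73, q* = 137; post-tax q = 131; per-unit burden on consumers = 3.
Difference: 2.5 vs 3 → market B is larger by 0.5.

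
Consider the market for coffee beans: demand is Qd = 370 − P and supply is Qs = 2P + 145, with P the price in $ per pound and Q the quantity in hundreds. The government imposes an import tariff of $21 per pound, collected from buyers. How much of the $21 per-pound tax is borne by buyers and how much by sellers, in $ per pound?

Without the tax, 370 − P = 2P + 145 gives 3P = 225, so P* = $75 and Q* = 295.
With the tax collected from buyers, demand (in seller-price terms) shifts: Qd = 370 − (P + 21).
New equilibrium: buyers pay $89, sellers receive $68, Q = 281. (Wedge: Pb − Ps = 21.)
Burden on buyers: $14; on sellers: $7. (They sum to $21.)
The less price-elastic side of the market bears the larger share of a per-unit tax.

Buyers bear $14 per pound; sellers bear $7 per pound.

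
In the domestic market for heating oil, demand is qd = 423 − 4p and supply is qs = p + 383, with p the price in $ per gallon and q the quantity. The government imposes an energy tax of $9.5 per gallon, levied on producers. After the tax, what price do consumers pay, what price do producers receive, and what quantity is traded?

Consumers pay $9.9; producers receive $0.4; quantity = 383.4.

Without the tax, 423 − 4p = p + 383 gives 5p = 40, so p* = $8 and q* = 391.
With the tax collected from producers, supply shifts: qs = (p − 9.5) + 383.
New equilibrium: consumers pay $9.9, producers receive $0.4, q = 383.4. (Wedge: pb − ps = 9.5.)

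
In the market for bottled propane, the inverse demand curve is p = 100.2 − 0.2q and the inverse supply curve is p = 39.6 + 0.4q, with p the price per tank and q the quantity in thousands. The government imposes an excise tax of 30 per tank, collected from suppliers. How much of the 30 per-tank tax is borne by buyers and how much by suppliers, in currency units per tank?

Rewrite in direct form: qd = 501 − 5p and qs = 2.5p − 99.
Before the tax: set 501 − 5p = 2.5p − 99 → p* = 80, q* = 101.
With the tax collected from suppliers, supply shifts: qs = 2.5(p − 30) − 99.
Solving gives q = 51 with buyers paying 90 and suppliers receiving 60 (the 30 wedge).
Burden on buyers: 10; on suppliers: 20. (They sum to 30.)

Buyers bear 10 per tank; suppliers bear 20 per tank.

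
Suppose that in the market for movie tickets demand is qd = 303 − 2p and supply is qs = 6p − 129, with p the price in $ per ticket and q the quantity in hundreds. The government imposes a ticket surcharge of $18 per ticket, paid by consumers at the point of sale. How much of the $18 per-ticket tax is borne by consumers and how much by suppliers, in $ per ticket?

Consumers bear $13.5 per ticket; suppliers bear $4.5 per ticket.

Before the tax: set 303 − 2p = 6p − 129 → p* = $54, q* = 195.
With the tax collected from consumers, demand (in seller-price terms) shifts: qd = 303 − 2(p + 18).
New equilibrium: consumers pay $67.5, suppliers receive $49.5, q = 168. (Wedge: pb − ps = 18.)
Burden on consumers: $13.5; on suppliers: $4.5. (They sum to $18.)
The less price-elastic side of the market bears the larger share of a per-unit tax.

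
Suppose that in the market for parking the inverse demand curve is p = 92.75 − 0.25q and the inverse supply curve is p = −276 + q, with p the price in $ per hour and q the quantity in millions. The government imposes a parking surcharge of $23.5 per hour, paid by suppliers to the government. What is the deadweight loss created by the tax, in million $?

Inverting to q(p) form: qd = 371 − 4p; qs = p + 276.
Before the tax: set 371 − 4p = p + 276 → p* = $19, q* = 295.
With the tax collected from suppliers, supply shifts: qs = (p − 23.5) + 276.
New equilibrium: buyers pay $23.7, suppliers receive $0.2, q = 276.2. (Wedge: pb − ps = 23.5.)
Quantity falls by |ΔQ| = |295 − 276.2| = 18.8.
DWL = ½ · t · |ΔQ| = ½ · 23.5 · 18.8 = $220.9.

Deadweight loss = $220.9 million.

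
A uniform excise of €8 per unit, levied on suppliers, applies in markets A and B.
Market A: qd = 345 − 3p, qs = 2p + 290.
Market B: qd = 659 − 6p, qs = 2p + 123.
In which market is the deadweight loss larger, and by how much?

Market A: pre-tax p* = €11, q* = 312; post-tax q = 302.4; deadweight loss = €38.4.
Market B: pre-tax p* = €67, q* = 257; post-tax q = 245; deadweight loss = €48.
Difference: €38.4 vs €48 → market B is larger by €9.6.

Market B, by €9.6.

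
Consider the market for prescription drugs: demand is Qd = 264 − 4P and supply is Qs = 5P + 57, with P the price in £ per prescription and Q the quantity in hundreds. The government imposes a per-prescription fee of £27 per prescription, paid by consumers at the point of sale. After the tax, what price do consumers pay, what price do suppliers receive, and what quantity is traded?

Consumers pay £38; suppliers receive £11; quantity = 112.

Before the tax: set 264 − 4P = 5P + 57 → P* = £23, Q* = 172.
With the tax collected from consumers, demand (in seller-price terms) shifts: Qd = 264 − 4(P + 27).
Solving gives Q = 112 with consumers paying £38 and suppliers receiving £11 (the £27 wedge).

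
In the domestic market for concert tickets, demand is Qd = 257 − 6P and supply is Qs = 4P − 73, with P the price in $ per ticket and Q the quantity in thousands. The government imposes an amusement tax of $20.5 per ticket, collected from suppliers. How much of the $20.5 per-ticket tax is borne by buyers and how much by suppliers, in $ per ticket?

Buyers bear $8.2 per ticket; suppliers bear $12.3 per ticket.

Before the tax: set 257 − 6P = 4P − 73 → P* = $33, Q* = 59.
With the tax collected from suppliers, supply shifts: Qs = 4(P − 20.5) − 73.
New equilibrium: buyers pay $41.2, suppliers receive $20.7, Q = 9.8. (Wedge: Pb − Ps = 20.5.)
Burden on buyers: $8.2; on suppliers: $12.3. (They sum to $20.5.)
The less price-elastic side of the market bears the larger share of a per-unit tax.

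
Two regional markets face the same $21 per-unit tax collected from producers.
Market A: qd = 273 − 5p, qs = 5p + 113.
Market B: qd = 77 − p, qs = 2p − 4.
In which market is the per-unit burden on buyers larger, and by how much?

Market B, by $3.5.

Market A: pre-tax p* = $16, q* = 193; post-tax q = 140.5; per-unit burden on buyers = $10.5.
Market B: pre-tax p* = $27, q* = 50; post-tax q = 36; per-unit burden on buyers = $14.
Difference: $10.5 vs $14 → market B is larger by $3.5.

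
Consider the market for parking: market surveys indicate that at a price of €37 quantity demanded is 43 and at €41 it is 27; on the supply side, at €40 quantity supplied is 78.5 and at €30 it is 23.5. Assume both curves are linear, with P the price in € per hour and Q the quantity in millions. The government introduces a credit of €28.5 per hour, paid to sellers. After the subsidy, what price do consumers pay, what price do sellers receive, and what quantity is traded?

Consumers pay €18.5; sellers receive €47; quantity = 117.

Demand slope: (27 − 43)/(41 − 37) = -4, so Qd = 191 − 4P.
Supply slope: (23.5 − 78.5)/(30 − 40) = 5.5, so Qs = 5.5P − 141.5.
Without the subsidy, 191 − 4P = 5.5P − 141.5 gives 9.5P = 332.5, so P* = €35 and Q* = 51.
With a per-unit subsidy paid to sellers, each receives P + 28.5 per unit sold, so supply becomes Qs = 5.5(P + 28.5) − 141.5.
New equilibrium: consumers pay €18.5, sellers receive €47, Q = 117. (Wedge: Pb − Ps = −28.5.)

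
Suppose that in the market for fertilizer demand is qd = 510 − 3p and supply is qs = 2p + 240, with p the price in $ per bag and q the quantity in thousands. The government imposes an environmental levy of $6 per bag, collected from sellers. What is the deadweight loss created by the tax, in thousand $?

Deadweight loss = $21.6 thousand.

Before the tax: set 510 − 3p = 2p + 240 → p* = $54, q* = 348.
With the tax collected from sellers, supply shifts: qs = 2(p − 6) + 240.
Solving gives q = 340.8 with buyers paying $56.4 and sellers receiving $50.4 (the $6 wedge).
Quantity falls by |ΔQ| = |348 − 340.8| = 7.2.
DWL = ½ · t · |ΔQ| = ½ · 6 · 7.2 = $21.6.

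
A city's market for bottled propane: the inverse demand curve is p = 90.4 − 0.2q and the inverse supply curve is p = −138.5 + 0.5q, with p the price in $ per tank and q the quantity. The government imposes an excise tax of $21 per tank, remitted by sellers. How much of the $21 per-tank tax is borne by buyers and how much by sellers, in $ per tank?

Inverting to q(p) form: qd = 452 − 5p; qs = 2p + 277.
Without the tax, 452 − 5p = 2p + 277 gives 7p = 175, so p* = $25 and q* = 327.
With the tax collected from sellers, supply shifts: qs = 2(p − 21) + 277.
Solving gives q = 297 with buyers paying $31 and sellers receiving $10 (the $21 wedge).
Burden on buyers: $6; on sellers: $15. (They sum to $21.)
The less price-elastic side of the market bears the larger share of a per-unit tax.

Buyers bear $6 per tank; sellers bear $15 per tank.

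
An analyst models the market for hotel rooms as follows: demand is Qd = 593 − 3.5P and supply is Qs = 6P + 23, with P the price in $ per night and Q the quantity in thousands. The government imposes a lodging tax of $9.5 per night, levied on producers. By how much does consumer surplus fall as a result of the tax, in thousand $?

Before the tax: set 593 − 3.5P = 6P + 23 → P* = $60, Q* = 383.
With the tax collected from producers, supply shifts: Qs = 6(P − 9.5) + 23.
Solving gives Q = 362 with consumers paying $66 and producers receiving $56.5 (the $9.5 wedge).
ΔCS is the trapezoid between Q = 362 and Q = 383 of height $6: ½ · (383 + 362) · 6 = $2235.

Consumer surplus falls by $2235 thousand.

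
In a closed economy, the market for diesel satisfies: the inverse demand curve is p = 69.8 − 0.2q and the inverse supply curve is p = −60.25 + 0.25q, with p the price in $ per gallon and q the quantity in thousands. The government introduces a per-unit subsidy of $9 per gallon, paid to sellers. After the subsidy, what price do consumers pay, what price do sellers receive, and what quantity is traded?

Consumers pay $8; sellers receive $17; quantity = 309.

Rewrite in direct form: qd = 349 − 5p and qs = 4p + 241.
Before the subsidy: set 349 − 5p = 4p + 241 → p* = $12, q* = 289.
With a per-unit subsidy paid to sellers, each receives p + 9 per unit sold, so supply becomes qs = 4(p + 9) + 241.
New equilibrium: consumers pay $8, sellers receive $17, q = 309. (Wedge: pb − ps = −9.)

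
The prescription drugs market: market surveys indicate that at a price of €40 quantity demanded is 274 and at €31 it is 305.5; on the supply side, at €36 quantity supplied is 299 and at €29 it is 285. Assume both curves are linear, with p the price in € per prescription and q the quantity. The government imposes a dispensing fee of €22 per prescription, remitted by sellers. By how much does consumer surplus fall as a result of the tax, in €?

Demand slope: (305.5 − 274)/(31 − 40) = -3.5, so qd = 414 − 3.5p.
Supply slope: (285 − 299)/(29 − 36) = 2, so qs = 2p + 227.
Before the tax: set 414 − 3.5p = 2p + 227 → p* = €34, q* = 295.
With the tax collected from sellers, supply shifts: qs = 2(p − 22) + 227.
Solving gives q = 267 with consumers paying €42 and sellers receiving €20 (the €22 wedge).
ΔCS is the trapezoid between Q = 267 and Q = 295 of height €8: ½ · (295 + 267) · 8 = €2248.

Consumer surplus falls by €2248.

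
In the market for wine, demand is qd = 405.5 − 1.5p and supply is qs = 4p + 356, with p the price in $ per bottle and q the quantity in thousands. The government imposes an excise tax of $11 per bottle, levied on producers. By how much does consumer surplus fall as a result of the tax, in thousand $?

Consumer surplus falls by $3088 thousand.

Before the tax: set 405.5 − 1.5p = 4p + 356 → p* = $9, q* = 392.
With the tax collected from producers, supply shifts: qs = 4(p − 11) + 356.
Solving gives q = 380 with buyers paying $17 and producers receiving $6 (the $11 wedge).
ΔCS is the trapezoid between Q = 380 and Q = 392 of height $8: ½ · (392 + 380) · 8 = $3088.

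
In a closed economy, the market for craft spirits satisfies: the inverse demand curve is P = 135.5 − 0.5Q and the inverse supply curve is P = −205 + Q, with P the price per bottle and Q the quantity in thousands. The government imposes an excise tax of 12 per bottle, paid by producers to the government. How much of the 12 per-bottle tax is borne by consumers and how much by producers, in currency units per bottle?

Consumers bear 4 per bottle; producers bear 8 per bottle.

Rewrite in direct form: Qd = 271 − 2P and Qs = P + 205.
Without the tax, 271 − 2P = P + 205 gives 3P = 66, so P* = 22 and Q* = 227.
With the tax collected from producers, supply shifts: Qs = (P − 12) + 205.
New equilibrium: consumers pay 26, producers receive 14, Q = 219. (Wedge: Pb − Ps = 12.)
Burden on consumers: 4; on producers: 8. (They sum to 12.)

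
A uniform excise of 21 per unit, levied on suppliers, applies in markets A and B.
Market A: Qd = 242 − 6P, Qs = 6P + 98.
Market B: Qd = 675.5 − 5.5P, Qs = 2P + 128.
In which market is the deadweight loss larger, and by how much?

Market A: pre-tax P* = 12, Q* = 170; post-tax Q = 107; deadweight loss = 661.5.
Market B: pre-tax P* = 73, Q* = 274; post-tax Q = 243.2; deadweight loss = 323.4.
Difference: 661.5 vs 323.4 → market A is larger by 338.1.

Market A, by 338.1.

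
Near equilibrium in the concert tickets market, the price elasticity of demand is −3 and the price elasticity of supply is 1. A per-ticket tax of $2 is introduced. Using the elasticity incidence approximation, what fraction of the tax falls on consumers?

Incidence ratio: consumers' share ≈ εs / (εs + |εd|) = 1 / (1 + 3) = 0.25.
Supply is the less elastic side, so consumers bear the smaller share.

Consumers' share ≈ 0.25.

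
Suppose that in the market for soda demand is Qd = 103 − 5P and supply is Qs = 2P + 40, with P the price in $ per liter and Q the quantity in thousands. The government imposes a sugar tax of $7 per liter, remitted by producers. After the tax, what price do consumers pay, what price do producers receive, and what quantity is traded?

Without the tax, 103 − 5P = 2P + 40 gives 7P = 63, so P* = $9 and Q* = 58.
With the tax collected from producers, supply shifts: Qs = 2(P − 7) + 40.
New equilibrium: consumers pay $11, producers receive $4, Q = 48. (Wedge: Pb − Ps = 7.)
The less price-elastic side of the market bears the larger share of a per-unit tax.

Consumers pay $11; producers receive $4; quantity = 48.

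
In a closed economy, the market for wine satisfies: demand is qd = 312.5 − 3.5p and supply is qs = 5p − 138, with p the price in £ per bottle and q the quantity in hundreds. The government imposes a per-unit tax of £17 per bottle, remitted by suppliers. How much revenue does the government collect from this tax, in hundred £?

Tax revenue = £1564 hundred.

Before the tax: set 312.5 − 3.5p = 5p − 138 → p* = £53, q* = 127.
With the tax collected from suppliers, supply shifts: qs = 5(p − 17) − 138.
Solving gives q = 92 with consumers paying £63 and suppliers receiving £46 (the £17 wedge).
Revenue = t · Q = 17 · 92 = £1564.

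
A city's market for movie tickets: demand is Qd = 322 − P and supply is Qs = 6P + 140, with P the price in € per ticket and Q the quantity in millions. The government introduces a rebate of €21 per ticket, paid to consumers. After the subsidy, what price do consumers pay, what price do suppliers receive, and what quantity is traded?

Before the subsidy: set 322 − P = 6P + 140 → P* = €26, Q* = 296.
With a per-unit subsidy paid to consumers, each effectively pays P − 21, so demand becomes Qd = 322 − (P − 21).
New equilibrium: consumers pay €8, suppliers receive €29, Q = 314. (Wedge: Pb − Ps = −21.)

Consumers pay €8; suppliers receive €29; quantity = 314.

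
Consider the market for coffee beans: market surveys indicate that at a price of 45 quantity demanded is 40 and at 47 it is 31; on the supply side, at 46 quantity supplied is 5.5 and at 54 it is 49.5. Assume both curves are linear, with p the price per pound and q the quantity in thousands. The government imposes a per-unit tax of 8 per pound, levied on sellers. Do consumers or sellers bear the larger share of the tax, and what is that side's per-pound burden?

Demand slope: (31 − 40)/(47 − 45) = -4.5, so qd = 242.5 − 4.5p.
Supply slope: (49.5 − 5.5)/(54 − 46) = 5.5, so qs = 5.5p − 247.5.
Before the tax: set 242.5 − 4.5p = 5.5p − 247.5 → p* = 49, q* = 22.
With the tax collected from sellers, supply shifts: qs = 5.5(p − 8) − 247.5.
Solving gives q = 2.2 with consumers paying 53.4 and sellers receiving 45.4 (the 8 wedge).
Per-pound burden: consumers 4.4, sellers 3.6.
Consumers take the larger share because demand is less price-elastic here (demand slope 4.5 vs supply slope 5.5).
The less price-elastic side of the market bears the larger share of a per-unit tax.

Consumers bear the larger share: 4.4 per pound.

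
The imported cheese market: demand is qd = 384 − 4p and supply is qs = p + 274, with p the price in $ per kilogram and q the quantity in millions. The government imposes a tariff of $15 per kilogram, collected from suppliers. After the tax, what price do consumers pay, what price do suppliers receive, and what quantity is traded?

Without the tax, 384 − 4p = p + 274 gives 5p = 110, so p* = $22 and q* = 296.
With the tax collected from suppliers, supply shifts: qs = (p − 15) + 274.
New equilibrium: consumers pay $25, suppliers receive $10, q = 284. (Wedge: pb − ps = 15.)

Consumers pay $25; suppliers receive $10; quantity = 284.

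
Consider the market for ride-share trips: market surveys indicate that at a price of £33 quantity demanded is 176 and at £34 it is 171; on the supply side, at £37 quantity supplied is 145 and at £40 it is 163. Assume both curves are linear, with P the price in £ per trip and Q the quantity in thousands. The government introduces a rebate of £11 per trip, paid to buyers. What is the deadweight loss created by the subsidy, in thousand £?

Demand slope: (171 − 176)/(34 − 33) = -5, so Qd = 341 − 5P.
Supply slope: (163 − 145)/(40 − 37) = 6, so Qs = 6P − 77.
Without the subsidy, 341 − 5P = 6P − 77 gives 11P = 418, so P* = £38 and Q* = 151.
With a per-unit subsidy paid to buyers, each effectively pays P − 11, so demand becomes Qd = 341 − 5(P − 11).
Solving gives Q = 181 with buyers paying £32 and sellers receiving £43 (the £11 wedge).
Quantity rises by |ΔQ| = |151 − 181| = 30.
DWL = ½ · t · |ΔQ| = ½ · 11 · 30 = £165.

Deadweight loss = £165 thousand.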